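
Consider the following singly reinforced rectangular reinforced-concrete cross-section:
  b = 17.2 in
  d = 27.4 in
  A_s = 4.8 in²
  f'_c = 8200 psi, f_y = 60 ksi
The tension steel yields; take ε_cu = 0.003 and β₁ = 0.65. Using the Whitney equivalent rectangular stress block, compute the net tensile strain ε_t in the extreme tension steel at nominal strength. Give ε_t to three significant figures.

a = A_s f_y/(0.85 f'_c b) = 2.402 in.
β₁ = 0.65, so c = a/β₁ = 2.402/0.65 = 3.695 in.
From the linear strain diagram with ε_cu = 0.003: ε_t = 0.003 (d − c)/c = 0.003 × (27.4 − 3.695)/3.695 = 0.0192.
Since ε_t ≥ 0.005, the section is tension-controlled.

ε_t ≈ 0.0192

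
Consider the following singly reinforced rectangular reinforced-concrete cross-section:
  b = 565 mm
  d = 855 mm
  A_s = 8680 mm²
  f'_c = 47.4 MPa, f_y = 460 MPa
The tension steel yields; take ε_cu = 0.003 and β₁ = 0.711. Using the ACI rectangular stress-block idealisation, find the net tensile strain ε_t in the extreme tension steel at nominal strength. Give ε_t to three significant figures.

a = A_s f_y/(0.85 f'_c b) = 175.40 mm.
β₁ = 0.711, so c = a/β₁ = 175.40/0.711 = 246.69 mm.
From the linear strain diagram with ε_cu = 0.003: ε_t = 0.003 (d − c)/c = 0.003 × (855 − 246.69)/246.69 = 0.00740.
Since ε_t ≥ 0.005, the section is tension-controlled.

ε_t ≈ 0.00740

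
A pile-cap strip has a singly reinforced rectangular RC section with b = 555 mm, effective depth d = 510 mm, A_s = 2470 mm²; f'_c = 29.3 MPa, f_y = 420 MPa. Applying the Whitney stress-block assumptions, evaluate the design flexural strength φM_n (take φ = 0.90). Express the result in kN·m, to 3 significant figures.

T = A_s f_y = 2470 × 420 = 1037400 N = 1037.4 kN.
From C = T: a = T/(0.85 f'_c b) = 1037400/(0.85 × 29.3 × 555) = 75.05 mm.
M_n = T(d − a/2) = 1037.4 kN × (510 − 37.525) mm = 490.15 kN·m.
φM_n = 0.90 × 490.15 = 441.14 kN·m.

φM_n ≈ 441 kN·m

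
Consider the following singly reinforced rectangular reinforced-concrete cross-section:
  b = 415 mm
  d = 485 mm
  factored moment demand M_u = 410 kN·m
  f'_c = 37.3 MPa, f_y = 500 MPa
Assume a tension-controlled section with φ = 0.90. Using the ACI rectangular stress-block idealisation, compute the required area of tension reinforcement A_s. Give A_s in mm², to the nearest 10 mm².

A_s ≈ 2040 mm²

M_n = M_u/φ = 410/0.90 = 455.556 kN·m.
With M_n = 0.85 f'_c a b (d − a/2), solve the quadratic for a:
a = d − √(d² − 2M_n/(0.85 f'_c b)) = 485 − √(485² − 2 × 455.556×10⁶/(0.85 × 37.3 × 415)) = 77.60 mm.
A_s = 0.85 f'_c a b / f_y = 0.85 × 37.3 × 77.60 × 415 / 500 = 2042.1 mm².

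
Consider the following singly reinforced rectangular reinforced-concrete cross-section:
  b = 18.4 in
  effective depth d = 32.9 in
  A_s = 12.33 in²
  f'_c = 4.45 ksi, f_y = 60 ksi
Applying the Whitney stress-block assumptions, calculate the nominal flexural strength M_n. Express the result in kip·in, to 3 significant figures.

M_n ≈ 20400 kip·in

T = A_s f_y = 12.33 × 60 = 739.8 kips.
a = T/(0.85 f'_c b) = 739.8/(0.85 × 4.45 × 18.4) = 10.630 in.
M_n = T(d − a/2) = 739.8 × (32.9 − 5.315) = 20407.4 kip·in.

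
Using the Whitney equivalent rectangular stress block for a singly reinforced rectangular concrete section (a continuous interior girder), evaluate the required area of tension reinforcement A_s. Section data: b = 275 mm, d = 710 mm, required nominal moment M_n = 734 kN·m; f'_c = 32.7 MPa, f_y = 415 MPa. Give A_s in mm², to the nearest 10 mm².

With M_n = 0.85 f'_c a b (d − a/2), solve the quadratic for a:
a = d − √(d² − 2M_n/(0.85 f'_c b)) = 710 − √(710² − 2 × 734×10⁶/(0.85 × 32.7 × 275)) = 151.39 mm.
A_s = 0.85 f'_c a b / f_y = 0.85 × 32.7 × 151.39 × 275 / 415 = 2788.4 mm².

A_s ≈ 2790 mm²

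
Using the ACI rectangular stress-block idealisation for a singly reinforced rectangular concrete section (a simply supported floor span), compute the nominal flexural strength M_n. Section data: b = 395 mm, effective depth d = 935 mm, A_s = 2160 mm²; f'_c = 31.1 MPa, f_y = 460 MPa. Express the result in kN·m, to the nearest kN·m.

M_n ≈ 882 kN·m

T = A_s f_y = 2160 × 460 = 993600 N = 993.6 kN.
From C = T: a = T/(0.85 f'_c b) = 993600/(0.85 × 31.1 × 395) = 95.16 mm.
M_n = T(d − a/2) = 993.6 kN × (935 − 47.58) mm = 881.74 kN·m.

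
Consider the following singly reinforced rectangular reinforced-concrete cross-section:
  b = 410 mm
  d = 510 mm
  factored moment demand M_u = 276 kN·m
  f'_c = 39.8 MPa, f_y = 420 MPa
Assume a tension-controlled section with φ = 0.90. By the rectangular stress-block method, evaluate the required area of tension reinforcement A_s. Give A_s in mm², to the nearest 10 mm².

A_s ≈ 1500 mm²

M_n = M_u/φ = 276/0.90 = 306.667 kN·m.
With M_n = 0.85 f'_c a b (d − a/2), solve the quadratic for a:
a = d − √(d² − 2M_n/(0.85 f'_c b)) = 510 − √(510² − 2 × 306.667×10⁶/(0.85 × 39.8 × 410)) = 45.37 mm.
A_s = 0.85 f'_c a b / f_y = 0.85 × 39.8 × 45.37 × 410 / 420 = 1498.3 mm².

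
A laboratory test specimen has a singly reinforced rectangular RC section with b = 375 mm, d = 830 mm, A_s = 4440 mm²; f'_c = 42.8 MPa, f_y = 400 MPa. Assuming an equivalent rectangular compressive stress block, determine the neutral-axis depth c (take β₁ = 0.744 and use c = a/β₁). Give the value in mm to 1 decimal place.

T = A_s f_y = 4440 × 400 = 1776000 N = 1776 kN.
Setting C = 0.85 f'_c a b equal to T: a = 1776000/(0.85 × 42.8 × 375) = 130.181 mm.
With β₁ = 0.744, c = a/β₁ = 130.181/0.744 = 175.0 mm.

c ≈ 175.0 mm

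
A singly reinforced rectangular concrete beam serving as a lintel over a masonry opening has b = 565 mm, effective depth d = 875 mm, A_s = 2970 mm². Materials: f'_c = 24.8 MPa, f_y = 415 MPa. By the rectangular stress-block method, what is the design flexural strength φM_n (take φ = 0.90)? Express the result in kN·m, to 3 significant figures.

φM_n ≈ 913 kN·m

T = A_s f_y = 2970 × 415 = 1232550 N = 1232.55 kN.
From C = T: a = T/(0.85 f'_c b) = 1232550/(0.85 × 24.8 × 565) = 103.49 mm.
M_n = T(d − a/2) = 1232.55 kN × (875 − 51.745) mm = 1014.70 kN·m.
φM_n = 0.90 × 1014.70 = 913.23 kN·m.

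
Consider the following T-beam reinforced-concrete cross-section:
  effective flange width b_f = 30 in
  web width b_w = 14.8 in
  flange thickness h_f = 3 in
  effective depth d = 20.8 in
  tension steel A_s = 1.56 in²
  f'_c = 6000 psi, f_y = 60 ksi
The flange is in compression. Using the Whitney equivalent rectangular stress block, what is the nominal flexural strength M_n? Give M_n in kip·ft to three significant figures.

Tension: T = A_s f_y = 1.56 × 60 = 93.6 kips.
Try a within the flange: a = T/(0.85 f'_c b_f) = 93.6/(0.85 × 6 × 30) = 0.612 in.
Since a = 0.612 ≤ h_f = 3 in, the stress block lies entirely in the flange; analyse as a rectangular beam of width b_f.
M_n = T(d − a/2) = 93.6 × (20.8 − 0.306) = 1918.2 kip·in.
M_n = 1918.2/12 = 159.85 kip·ft.

M_n ≈ 160 kip·ft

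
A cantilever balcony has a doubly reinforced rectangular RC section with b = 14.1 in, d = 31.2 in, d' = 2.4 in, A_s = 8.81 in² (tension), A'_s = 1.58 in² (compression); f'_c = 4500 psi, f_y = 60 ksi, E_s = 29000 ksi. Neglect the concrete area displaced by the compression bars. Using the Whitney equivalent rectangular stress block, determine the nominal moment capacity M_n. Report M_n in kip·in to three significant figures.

Assume both steels yield.
a = (A_s − A'_s) f_y/(0.85 f'_c b) = (8.81 − 1.58) × 60/(0.85 × 4.5 × 14.1) = 8.043 in.
c = a/β₁ = 8.043/0.825 = 9.749 in; ε'_s = 0.003(c − d')/c = 0.0023 ≥ ε_y = 0.0021, so the compression steel yields.
M_n = (A_s − A'_s) f_y (d − a/2) + A'_s f_y (d − d') = 433.8 × (31.2 − 4.0215) + 94.8 × (31.2 − 2.4) = 11790.0 + 2730.2 = 14520.2 kip·in.

M_n ≈ 14500 kip·in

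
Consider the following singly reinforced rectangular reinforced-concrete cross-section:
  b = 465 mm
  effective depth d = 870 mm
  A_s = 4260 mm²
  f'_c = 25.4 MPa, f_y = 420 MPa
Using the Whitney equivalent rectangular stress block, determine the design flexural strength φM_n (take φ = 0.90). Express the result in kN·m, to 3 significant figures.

T = A_s f_y = 4260 × 420 = 1789200 N = 1789.2 kN.
From C = T: a = T/(0.85 f'_c b) = 1789200/(0.85 × 25.4 × 465) = 178.22 mm.
M_n = T(d − a/2) = 1789.2 kN × (870 − 89.11) mm = 1397.17 kN·m.
φM_n = 0.90 × 1397.17 = 1257.45 kN·m.

φM_n ≈ 1260 kN·m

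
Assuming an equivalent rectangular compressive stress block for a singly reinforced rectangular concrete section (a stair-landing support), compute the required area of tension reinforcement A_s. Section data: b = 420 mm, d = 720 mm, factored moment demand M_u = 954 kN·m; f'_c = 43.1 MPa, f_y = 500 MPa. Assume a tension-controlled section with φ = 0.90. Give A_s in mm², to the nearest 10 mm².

A_s ≈ 3170 mm²

M_n = M_u/φ = 954/0.90 = 1060 kN·m.
With M_n = 0.85 f'_c a b (d − a/2), solve the quadratic for a:
a = d − √(d² − 2M_n/(0.85 f'_c b)) = 720 − √(720² − 2 × 1060×10⁶/(0.85 × 43.1 × 420)) = 103.06 mm.
A_s = 0.85 f'_c a b / f_y = 0.85 × 43.1 × 103.06 × 420 / 500 = 3171.5 mm².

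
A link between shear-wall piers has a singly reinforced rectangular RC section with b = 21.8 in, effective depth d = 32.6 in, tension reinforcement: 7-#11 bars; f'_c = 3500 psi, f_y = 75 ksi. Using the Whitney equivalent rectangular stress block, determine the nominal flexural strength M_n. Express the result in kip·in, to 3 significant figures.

M_n ≈ 21500 kip·in

A_s = 7 × 1.56 = 10.92 in².
T = A_s f_y = 10.92 × 75 = 819 kips.
a = T/(0.85 f'_c b) = 819/(0.85 × 3.5 × 21.8) = 12.628 in.
M_n = T(d − a/2) = 819 × (32.6 − 6.314) = 21528.2 kip·in.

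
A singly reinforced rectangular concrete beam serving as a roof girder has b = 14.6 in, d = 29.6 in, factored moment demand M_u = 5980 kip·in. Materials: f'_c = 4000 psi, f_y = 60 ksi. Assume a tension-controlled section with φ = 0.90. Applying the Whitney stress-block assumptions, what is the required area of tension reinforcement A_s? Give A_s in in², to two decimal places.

M_n = M_u/φ = 5980/0.90 = 6644.44 kip·in.
From M_n = 0.85 f'_c a b (d − a/2):
a = d − √(d² − 2M_n/(0.85 f'_c b)) = 29.6 − √(29.6² − 2 × 6644.44/(0.85 × 4 × 14.6)) = 4.933 in.
A_s = 0.85 f'_c a b / f_y = 0.85 × 4 × 4.933 × 14.6 / 60 = 4.081 in².

A_s ≈ 4.08 in²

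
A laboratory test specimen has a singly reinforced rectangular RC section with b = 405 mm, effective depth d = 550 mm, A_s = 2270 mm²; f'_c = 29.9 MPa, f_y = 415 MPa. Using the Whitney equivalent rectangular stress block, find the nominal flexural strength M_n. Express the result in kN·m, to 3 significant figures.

T = A_s f_y = 2270 × 415 = 942050 N = 942.05 kN.
From C = T: a = T/(0.85 f'_c b) = 942050/(0.85 × 29.9 × 405) = 91.52 mm.
M_n = T(d − a/2) = 942.05 kN × (550 − 45.76) mm = 475.02 kN·m.

M_n ≈ 475 kN·m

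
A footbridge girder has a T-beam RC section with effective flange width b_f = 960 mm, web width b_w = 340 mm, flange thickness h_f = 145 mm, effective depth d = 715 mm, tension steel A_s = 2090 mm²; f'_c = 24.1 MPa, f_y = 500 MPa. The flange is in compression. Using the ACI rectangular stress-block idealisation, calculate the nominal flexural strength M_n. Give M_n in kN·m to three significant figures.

Tension: T = A_s f_y = 2090 × 500 = 1045000 N.
Try a within the flange: a = T/(0.85 f'_c b_f) = 1045000/(0.85 × 24.1 × 960) = 53.14 mm.
Since a = 53.14 ≤ h_f = 145 mm, the stress block lies entirely in the flange; analyse as a rectangular beam of width b_f.
M_n = T(d − a/2) = 1045000 × (715 − 26.57) = 719.41 × 10⁶ N·mm.
M_n = 719.41 kN·m.

M_n ≈ 719 kN·m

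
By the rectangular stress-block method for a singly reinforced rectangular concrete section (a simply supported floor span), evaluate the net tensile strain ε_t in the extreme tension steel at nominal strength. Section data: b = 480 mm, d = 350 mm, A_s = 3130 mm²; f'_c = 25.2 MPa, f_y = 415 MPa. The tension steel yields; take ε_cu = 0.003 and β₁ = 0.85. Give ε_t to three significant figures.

a = A_s f_y/(0.85 f'_c b) = 126.34 mm.
β₁ = 0.85, so c = a/β₁ = 126.34/0.85 = 148.64 mm.
From the linear strain diagram with ε_cu = 0.003: ε_t = 0.003 (d − c)/c = 0.003 × (350 − 148.64)/148.64 = 0.00406.
ε_t is between 0.004 and 0.005 — transition zone.

ε_t ≈ 0.00406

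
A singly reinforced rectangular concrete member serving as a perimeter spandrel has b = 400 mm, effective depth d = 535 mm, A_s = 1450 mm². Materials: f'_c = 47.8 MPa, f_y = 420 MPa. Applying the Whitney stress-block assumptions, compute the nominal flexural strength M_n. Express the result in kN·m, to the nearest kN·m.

M_n ≈ 314 kN·m

T = A_s f_y = 1450 × 420 = 609000 N = 609 kN.
From C = T: a = T/(0.85 f'_c b) = 609000/(0.85 × 47.8 × 400) = 37.47 mm.
M_n = T(d − a/2) = 609 kN × (535 − 18.735) mm = 314.41 kN·m.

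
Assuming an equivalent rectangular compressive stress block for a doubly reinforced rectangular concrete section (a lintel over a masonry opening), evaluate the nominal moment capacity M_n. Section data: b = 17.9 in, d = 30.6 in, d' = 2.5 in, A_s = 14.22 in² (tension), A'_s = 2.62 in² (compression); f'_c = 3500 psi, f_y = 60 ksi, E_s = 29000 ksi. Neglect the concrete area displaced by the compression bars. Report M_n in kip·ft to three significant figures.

Assume both steels yield.
a = (A_s − A'_s) f_y/(0.85 f'_c b) = (14.22 − 2.62) × 60/(0.85 × 3.5 × 17.9) = 13.070 in.
c = a/β₁ = 13.070/0.85 = 15.376 in; ε'_s = 0.003(c − d')/c = 0.0025 ≥ ε_y = 0.0021, so the compression steel yields.
M_n = (A_s − A'_s) f_y (d − a/2) + A'_s f_y (d − d') = 696 × (30.6 − 6.535) + 157.2 × (30.6 − 2.5) = 16749.2 + 4417.3 = 21166.5 kip·in = 21166.5/12 = 1763.88 kip·ft.

M_n ≈ 1760 kip·ft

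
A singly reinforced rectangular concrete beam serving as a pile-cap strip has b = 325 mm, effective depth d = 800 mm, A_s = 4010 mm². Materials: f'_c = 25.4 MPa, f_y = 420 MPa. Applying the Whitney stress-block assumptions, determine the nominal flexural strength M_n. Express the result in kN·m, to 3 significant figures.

M_n ≈ 1150 kN·m

T = A_s f_y = 4010 × 420 = 1684200 N = 1684.2 kN.
From C = T: a = T/(0.85 f'_c b) = 1684200/(0.85 × 25.4 × 325) = 240.03 mm.
M_n = T(d − a/2) = 1684.2 kN × (800 − 120.015) mm = 1145.23 kN·m.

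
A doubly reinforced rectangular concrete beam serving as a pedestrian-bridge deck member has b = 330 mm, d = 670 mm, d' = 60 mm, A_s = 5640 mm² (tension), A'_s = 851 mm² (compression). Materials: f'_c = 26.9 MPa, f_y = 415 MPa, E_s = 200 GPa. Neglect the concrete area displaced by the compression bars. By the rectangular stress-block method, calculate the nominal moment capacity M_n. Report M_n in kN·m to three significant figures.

M_n ≈ 1290 kN·m

Assume both tension and compression steel yield.
Net tension couple steel: A_s − A'_s = 4789 mm².
a = (A_s − A'_s) f_y / (0.85 f'_c b) = 1987435/(0.85 × 26.9 × 330) = 263.40 mm.
c = a/β₁ = 263.40/0.85 = 309.88 mm; ε'_s = 0.003(c − d')/c = 0.0024 ≥ f_y/E_s = 0.0021, so compression steel does yield.
M_n = (A_s − A'_s) f_y (d − a/2) + A'_s f_y (d − d') = [1987435 × (670 − 131.7) + 353165 × (670 − 60)] × 10⁻⁶ = 1069.84 + 215.43 = 1285.27 kN·m.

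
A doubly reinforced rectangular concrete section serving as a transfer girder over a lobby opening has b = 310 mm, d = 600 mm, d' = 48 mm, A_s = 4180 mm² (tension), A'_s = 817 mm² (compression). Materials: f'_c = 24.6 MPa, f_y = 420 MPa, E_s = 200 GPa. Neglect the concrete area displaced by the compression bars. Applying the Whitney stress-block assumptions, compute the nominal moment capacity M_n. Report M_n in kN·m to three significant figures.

Assume both tension and compression steel yield.
Net tension couple steel: A_s − A'_s = 3363 mm².
a = (A_s − A'_s) f_y / (0.85 f'_c b) = 1412460/(0.85 × 24.6 × 310) = 217.90 mm.
c = a/β₁ = 217.90/0.85 = 256.35 mm; ε'_s = 0.003(c − d')/c = 0.0024 ≥ f_y/E_s = 0.0021, so compression steel does yield.
M_n = (A_s − A'_s) f_y (d − a/2) + A'_s f_y (d − d') = [1412460 × (600 − 108.95) + 343140 × (600 − 48)] × 10⁻⁶ = 693.59 + 189.41 = 883.00 kN·m.

M_n ≈ 883 kN·m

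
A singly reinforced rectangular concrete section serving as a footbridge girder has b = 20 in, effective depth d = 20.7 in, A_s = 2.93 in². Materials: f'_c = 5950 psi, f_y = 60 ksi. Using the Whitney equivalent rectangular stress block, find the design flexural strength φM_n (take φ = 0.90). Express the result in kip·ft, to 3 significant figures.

φM_n ≈ 261 kip·ft

T = A_s f_y = 2.93 × 60 = 175.8 kips.
a = T/(0.85 f'_c b) = 175.8/(0.85 × 5.95 × 20) = 1.738 in.
M_n = T(d − a/2) = 175.8 × (20.7 − 0.869) = 3486.3 kip·in = 3486.3/12 = 290.53 kip·ft.
φM_n = 0.90 × 290.53 = 261.48 kip·ft.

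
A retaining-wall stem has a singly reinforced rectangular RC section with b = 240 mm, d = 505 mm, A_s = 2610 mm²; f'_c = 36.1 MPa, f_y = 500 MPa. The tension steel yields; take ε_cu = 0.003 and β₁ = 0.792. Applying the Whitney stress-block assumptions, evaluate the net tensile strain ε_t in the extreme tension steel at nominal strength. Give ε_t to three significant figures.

a = A_s f_y/(0.85 f'_c b) = 177.20 mm.
β₁ = 0.792, so c = a/β₁ = 177.20/0.792 = 223.74 mm.
From the linear strain diagram with ε_cu = 0.003: ε_t = 0.003 (d − c)/c = 0.003 × (505 − 223.74)/223.74 = 0.00377.
ε_t < 0.004 — the section is over-reinforced for flexure under ACI limits.

ε_t ≈ 0.00377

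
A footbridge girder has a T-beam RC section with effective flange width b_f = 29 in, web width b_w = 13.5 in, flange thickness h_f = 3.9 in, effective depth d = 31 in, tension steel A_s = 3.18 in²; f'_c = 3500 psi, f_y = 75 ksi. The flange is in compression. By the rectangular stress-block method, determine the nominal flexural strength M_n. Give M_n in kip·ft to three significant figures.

Tension: T = A_s f_y = 3.18 × 75 = 238.5 kips.
Try a within the flange: a = T/(0.85 f'_c b_f) = 238.5/(0.85 × 3.5 × 29) = 2.764 in.
Since a = 2.764 ≤ h_f = 3.9 in, the stress block lies entirely in the flange; analyse as a rectangular beam of width b_f.
M_n = T(d − a/2) = 238.5 × (31 − 1.382) = 7063.9 kip·in.
M_n = 7063.9/12 = 588.66 kip·ft.

M_n ≈ 589 kip·ft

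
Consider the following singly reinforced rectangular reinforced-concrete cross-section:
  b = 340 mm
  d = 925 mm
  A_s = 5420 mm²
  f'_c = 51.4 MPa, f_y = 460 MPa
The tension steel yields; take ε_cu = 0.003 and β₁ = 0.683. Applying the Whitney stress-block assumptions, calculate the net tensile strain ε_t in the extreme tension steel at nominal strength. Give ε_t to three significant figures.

a = A_s f_y/(0.85 f'_c b) = 167.84 mm.
β₁ = 0.683, so c = a/β₁ = 167.84/0.683 = 245.74 mm.
From the linear strain diagram with ε_cu = 0.003: ε_t = 0.003 (d − c)/c = 0.003 × (925 − 245.74)/245.74 = 0.00829.
Since ε_t ≥ 0.005, the section is tension-controlled.

ε_t ≈ 0.00829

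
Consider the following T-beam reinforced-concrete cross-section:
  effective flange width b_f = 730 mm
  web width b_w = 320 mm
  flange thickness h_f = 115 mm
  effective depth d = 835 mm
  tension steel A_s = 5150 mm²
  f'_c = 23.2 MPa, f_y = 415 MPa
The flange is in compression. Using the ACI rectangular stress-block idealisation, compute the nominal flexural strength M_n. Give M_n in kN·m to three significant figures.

Tension: T = A_s f_y = 5150 × 415 = 2137250 N.
Try a within the flange: a = T/(0.85 f'_c b_f) = 2137250/(0.85 × 23.2 × 730) = 148.47 mm.
a = 148.47 > h_f = 115 mm: the block extends into the web. Split into flange-overhang and web parts.
C_f = 0.85 f'_c (b_f − b_w) h_f = 0.85 × 23.2 × (730 − 320) × 115 = 929798 N.
Remaining web compression depth: a_w = (T − C_f)/(0.85 f'_c b_w) = (2137250 − 929798)/(0.85 × 23.2 × 320) = 191.34 mm.
M_n = C_f(d − h_f/2) + (T − C_f)(d − a_w/2) = 929798 × (835 − 57.5) + 1207452 × (835 − 95.67) = 722.92 + 892.71 = 1615.63 × 10⁶ N·mm.
M_n = 1615.63 kN·m.

M_n ≈ 1620 kN·m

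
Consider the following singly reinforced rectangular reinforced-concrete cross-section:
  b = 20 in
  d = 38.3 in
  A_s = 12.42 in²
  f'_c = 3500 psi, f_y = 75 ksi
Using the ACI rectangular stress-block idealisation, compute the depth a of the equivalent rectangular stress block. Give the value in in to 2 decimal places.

a ≈ 15.66 in

T = A_s f_y = 12.42 × 75 = 931.5 kips.
a = T/(0.85 f'_c b) = 931.5/(0.85 × 3.5 × 20) = 15.66 in.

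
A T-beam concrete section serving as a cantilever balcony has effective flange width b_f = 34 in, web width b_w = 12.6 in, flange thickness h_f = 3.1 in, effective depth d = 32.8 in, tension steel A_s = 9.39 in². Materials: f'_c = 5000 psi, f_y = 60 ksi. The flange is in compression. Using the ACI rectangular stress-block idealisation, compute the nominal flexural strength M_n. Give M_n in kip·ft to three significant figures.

M_n ≈ 1440 kip·ft

Tension: T = A_s f_y = 9.39 × 60 = 563.4 kips.
Try a within the flange: a = T/(0.85 f'_c b_f) = 563.4/(0.85 × 5 × 34) = 3.899 in.
a = 3.899 > h_f = 3.1 in: the block extends into the web. Split into flange-overhang and web parts.
C_f = 0.85 f'_c (b_f − b_w) h_f = 0.85 × 5 × (34 − 12.6) × 3.1 = 281.9 kips.
Remaining web compression depth: a_w = (T − C_f)/(0.85 f'_c b_w) = (563.4 − 281.9)/(0.85 × 5 × 12.6) = 5.257 in.
M_n = C_f(d − h_f/2) + (T − C_f)(d − a_w/2) = 281.9 × (32.8 − 1.55) + 281.5 × (32.8 − 2.6285) = 8809.4 + 8493.3 = 17302.7 kip·in.
M_n = 17302.7/12 = 1441.89 kip·ft.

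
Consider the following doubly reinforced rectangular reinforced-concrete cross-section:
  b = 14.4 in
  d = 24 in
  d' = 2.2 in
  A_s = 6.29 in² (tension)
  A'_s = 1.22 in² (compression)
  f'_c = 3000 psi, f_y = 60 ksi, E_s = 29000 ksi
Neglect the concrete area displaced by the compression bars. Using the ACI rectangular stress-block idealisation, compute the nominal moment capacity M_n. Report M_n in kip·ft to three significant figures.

Assume both steels yield.
a = (A_s − A'_s) f_y/(0.85 f'_c b) = (6.29 − 1.22) × 60/(0.85 × 3 × 14.4) = 8.284 in.
c = a/β₁ = 8.284/0.85 = 9.746 in; ε'_s = 0.003(c − d')/c = 0.0023 ≥ ε_y = 0.0021, so the compression steel yields.
M_n = (A_s − A'_s) f_y (d − a/2) + A'_s f_y (d − d') = 304.2 × (24 − 4.142) + 73.2 × (24 − 2.2) = 6040.8 + 1595.8 = 7636.6 kip·in = 7636.6/12 = 636.38 kip·ft.

M_n ≈ 636 kip·ft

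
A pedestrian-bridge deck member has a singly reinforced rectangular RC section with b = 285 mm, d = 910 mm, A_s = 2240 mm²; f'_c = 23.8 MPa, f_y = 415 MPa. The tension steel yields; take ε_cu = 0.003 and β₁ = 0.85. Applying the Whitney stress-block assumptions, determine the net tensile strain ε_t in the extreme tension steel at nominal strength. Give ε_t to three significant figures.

a = A_s f_y/(0.85 f'_c b) = 161.23 mm.
β₁ = 0.85, so c = a/β₁ = 161.23/0.85 = 189.68 mm.
From the linear strain diagram with ε_cu = 0.003: ε_t = 0.003 (d − c)/c = 0.003 × (910 − 189.68)/189.68 = 0.0114.
Since ε_t ≥ 0.005, the section is tension-controlled.

ε_t ≈ 0.0114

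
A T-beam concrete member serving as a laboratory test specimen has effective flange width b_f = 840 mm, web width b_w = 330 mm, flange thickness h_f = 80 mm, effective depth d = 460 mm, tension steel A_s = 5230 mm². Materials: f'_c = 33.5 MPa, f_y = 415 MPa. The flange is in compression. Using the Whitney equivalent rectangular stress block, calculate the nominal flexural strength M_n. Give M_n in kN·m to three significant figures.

M_n ≈ 898 kN·m

Tension: T = A_s f_y = 5230 × 415 = 2170450 N.
Try a within the flange: a = T/(0.85 f'_c b_f) = 2170450/(0.85 × 33.5 × 840) = 90.74 mm.
a = 90.74 > h_f = 80 mm: the block extends into the web. Split into flange-overhang and web parts.
C_f = 0.85 f'_c (b_f − b_w) h_f = 0.85 × 33.5 × (840 − 330) × 80 = 1161780 N.
Remaining web compression depth: a_w = (T − C_f)/(0.85 f'_c b_w) = (2170450 − 1161780)/(0.85 × 33.5 × 330) = 107.34 mm.
M_n = C_f(d − h_f/2) + (T − C_f)(d − a_w/2) = 1161780 × (460 − 40) + 1008670 × (460 − 53.67) = 487.95 + 409.85 = 897.80 × 10⁶ N·mm.
M_n = 897.80 kN·m.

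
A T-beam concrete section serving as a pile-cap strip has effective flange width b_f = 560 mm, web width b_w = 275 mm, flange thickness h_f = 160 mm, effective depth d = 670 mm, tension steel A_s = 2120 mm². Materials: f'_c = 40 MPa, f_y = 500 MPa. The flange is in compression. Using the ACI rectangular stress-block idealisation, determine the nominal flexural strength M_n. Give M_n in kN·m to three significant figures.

M_n ≈ 681 kN·m

Tension: T = A_s f_y = 2120 × 500 = 1060000 N.
Try a within the flange: a = T/(0.85 f'_c b_f) = 1060000/(0.85 × 40 × 560) = 55.67 mm.
Since a = 55.67 ≤ h_f = 160 mm, the stress block lies entirely in the flange; analyse as a rectangular beam of width b_f.
M_n = T(d − a/2) = 1060000 × (670 − 27.835) = 680.69 × 10⁶ N·mm.
M_n = 680.69 kN·m.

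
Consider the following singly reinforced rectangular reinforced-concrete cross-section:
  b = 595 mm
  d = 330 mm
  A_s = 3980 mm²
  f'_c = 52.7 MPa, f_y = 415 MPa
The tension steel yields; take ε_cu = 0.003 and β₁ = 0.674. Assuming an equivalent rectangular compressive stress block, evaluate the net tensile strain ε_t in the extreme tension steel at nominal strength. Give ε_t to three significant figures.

ε_t ≈ 0.00777

a = A_s f_y/(0.85 f'_c b) = 61.97 mm.
β₁ = 0.674, so c = a/β₁ = 61.97/0.674 = 91.94 mm.
From the linear strain diagram with ε_cu = 0.003: ε_t = 0.003 (d − c)/c = 0.003 × (330 − 91.94)/91.94 = 0.00777.
Since ε_t ≥ 0.005, the section is tension-controlled.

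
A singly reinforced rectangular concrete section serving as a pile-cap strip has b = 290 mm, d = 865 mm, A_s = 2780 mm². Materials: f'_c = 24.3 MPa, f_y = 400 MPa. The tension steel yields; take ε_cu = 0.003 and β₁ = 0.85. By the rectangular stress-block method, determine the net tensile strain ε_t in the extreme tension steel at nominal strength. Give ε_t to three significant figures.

ε_t ≈ 0.00888

a = A_s f_y/(0.85 f'_c b) = 185.64 mm.
β₁ = 0.85, so c = a/β₁ = 185.64/0.85 = 218.40 mm.
From the linear strain diagram with ε_cu = 0.003: ε_t = 0.003 (d − c)/c = 0.003 × (865 − 218.40)/218.40 = 0.00888.
Since ε_t ≥ 0.005, the section is tension-controlled.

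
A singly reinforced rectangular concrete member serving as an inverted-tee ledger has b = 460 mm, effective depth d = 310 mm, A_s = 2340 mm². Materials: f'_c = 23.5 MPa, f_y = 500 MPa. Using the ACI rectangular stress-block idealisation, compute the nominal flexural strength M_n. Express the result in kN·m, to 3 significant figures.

M_n ≈ 288 kN·m

T = A_s f_y = 2340 × 500 = 1170000 N = 1170 kN.
From C = T: a = T/(0.85 f'_c b) = 1170000/(0.85 × 23.5 × 460) = 127.33 mm.
M_n = T(d − a/2) = 1170 kN × (310 − 63.665) mm = 288.21 kN·m.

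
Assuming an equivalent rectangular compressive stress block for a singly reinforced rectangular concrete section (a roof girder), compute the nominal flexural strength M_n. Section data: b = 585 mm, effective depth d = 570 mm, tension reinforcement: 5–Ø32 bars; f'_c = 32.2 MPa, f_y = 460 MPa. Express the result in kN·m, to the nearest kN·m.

M_n ≈ 947 kN·m

A_s = 5 × 804 = 4020 mm².
T = A_s f_y = 4020 × 460 = 1849200 N = 1849.2 kN.
From C = T: a = T/(0.85 f'_c b) = 1849200/(0.85 × 32.2 × 585) = 115.49 mm.
M_n = T(d − a/2) = 1849.2 kN × (570 − 57.745) mm = 947.26 kN·m.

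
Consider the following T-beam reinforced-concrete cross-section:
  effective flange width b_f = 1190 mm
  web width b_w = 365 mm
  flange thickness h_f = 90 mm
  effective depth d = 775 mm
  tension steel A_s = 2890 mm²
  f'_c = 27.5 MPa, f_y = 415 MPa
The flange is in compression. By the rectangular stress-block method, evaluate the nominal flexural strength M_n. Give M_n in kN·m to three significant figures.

M_n ≈ 904 kN·m

Tension: T = A_s f_y = 2890 × 415 = 1199350 N.
Try a within the flange: a = T/(0.85 f'_c b_f) = 1199350/(0.85 × 27.5 × 1190) = 43.12 mm.
Since a = 43.12 ≤ h_f = 90 mm, the stress block lies entirely in the flange; analyse as a rectangular beam of width b_f.
M_n = T(d − a/2) = 1199350 × (775 − 21.56) = 903.64 × 10⁶ N·mm.
M_n = 903.64 kN·m.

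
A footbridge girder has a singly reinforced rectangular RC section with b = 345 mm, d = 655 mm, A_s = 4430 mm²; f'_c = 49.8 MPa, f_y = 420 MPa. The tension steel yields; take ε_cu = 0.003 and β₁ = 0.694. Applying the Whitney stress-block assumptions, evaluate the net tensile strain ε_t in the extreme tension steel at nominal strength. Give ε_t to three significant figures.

a = A_s f_y/(0.85 f'_c b) = 127.40 mm.
β₁ = 0.694, so c = a/β₁ = 127.40/0.694 = 183.57 mm.
From the linear strain diagram with ε_cu = 0.003: ε_t = 0.003 (d − c)/c = 0.003 × (655 − 183.57)/183.57 = 0.00770.
Since ε_t ≥ 0.005, the section is tension-controlled.

ε_t ≈ 0.00770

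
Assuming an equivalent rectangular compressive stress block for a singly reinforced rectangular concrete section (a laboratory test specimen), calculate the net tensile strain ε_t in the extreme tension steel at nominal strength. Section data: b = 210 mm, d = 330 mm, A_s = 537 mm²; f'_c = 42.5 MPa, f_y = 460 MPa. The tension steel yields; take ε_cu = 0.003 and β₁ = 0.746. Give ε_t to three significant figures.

ε_t ≈ 0.0197

a = A_s f_y/(0.85 f'_c b) = 32.56 mm.
β₁ = 0.746, so c = a/β₁ = 32.56/0.746 = 43.65 mm.
From the linear strain diagram with ε_cu = 0.003: ε_t = 0.003 (d − c)/c = 0.003 × (330 − 43.65)/43.65 = 0.0197.
Since ε_t ≥ 0.005, the section is tension-controlled.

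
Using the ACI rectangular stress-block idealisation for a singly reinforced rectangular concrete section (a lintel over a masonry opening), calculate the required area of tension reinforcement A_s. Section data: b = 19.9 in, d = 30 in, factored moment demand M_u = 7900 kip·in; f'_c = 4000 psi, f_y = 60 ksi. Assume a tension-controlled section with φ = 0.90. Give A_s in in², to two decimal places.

M_n = M_u/φ = 7900/0.90 = 8777.78 kip·in.
From M_n = 0.85 f'_c a b (d − a/2):
a = d − √(d² − 2M_n/(0.85 f'_c b)) = 30 − √(30² − 2 × 8777.78/(0.85 × 4 × 19.9)) = 4.691 in.
A_s = 0.85 f'_c a b / f_y = 0.85 × 4 × 4.691 × 19.9 / 60 = 5.290 in².

A_s ≈ 5.29 in²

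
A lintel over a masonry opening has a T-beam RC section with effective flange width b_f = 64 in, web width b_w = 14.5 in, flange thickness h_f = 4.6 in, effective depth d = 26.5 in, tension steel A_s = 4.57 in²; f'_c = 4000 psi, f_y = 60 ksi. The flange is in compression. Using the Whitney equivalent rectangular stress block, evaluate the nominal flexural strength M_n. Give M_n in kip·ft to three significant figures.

M_n ≈ 591 kip·ft

Tension: T = A_s f_y = 4.57 × 60 = 274.2 kips.
Try a within the flange: a = T/(0.85 f'_c b_f) = 274.2/(0.85 × 4 × 64) = 1.260 in.
Since a = 1.260 ≤ h_f = 4.6 in, the stress block lies entirely in the flange; analyse as a rectangular beam of width b_f.
M_n = T(d − a/2) = 274.2 × (26.5 − 0.63) = 7093.6 kip·in.
M_n = 7093.6/12 = 591.13 kip·ft.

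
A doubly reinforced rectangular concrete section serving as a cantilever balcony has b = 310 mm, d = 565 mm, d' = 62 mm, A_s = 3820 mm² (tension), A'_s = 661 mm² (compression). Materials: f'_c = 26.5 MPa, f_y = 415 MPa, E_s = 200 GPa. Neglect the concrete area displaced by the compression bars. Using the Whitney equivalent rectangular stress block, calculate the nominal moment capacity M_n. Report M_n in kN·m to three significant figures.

M_n ≈ 756 kN·m

Assume both tension and compression steel yield.
Net tension couple steel: A_s − A'_s = 3159 mm².
a = (A_s − A'_s) f_y / (0.85 f'_c b) = 1310985/(0.85 × 26.5 × 310) = 187.75 mm.
c = a/β₁ = 187.75/0.85 = 220.88 mm; ε'_s = 0.003(c − d')/c = 0.0022 ≥ f_y/E_s = 0.0021, so compression steel does yield.
M_n = (A_s − A'_s) f_y (d − a/2) + A'_s f_y (d − d') = [1310985 × (565 − 93.875) + 274315 × (565 − 62)] × 10⁻⁶ = 617.64 + 137.98 = 755.62 kN·m.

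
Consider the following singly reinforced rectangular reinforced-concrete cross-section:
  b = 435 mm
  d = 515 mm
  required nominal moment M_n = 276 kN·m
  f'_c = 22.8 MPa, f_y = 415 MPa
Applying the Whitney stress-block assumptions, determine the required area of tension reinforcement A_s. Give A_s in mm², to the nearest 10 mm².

A_s ≈ 1380 mm²

With M_n = 0.85 f'_c a b (d − a/2), solve the quadratic for a:
a = d − √(d² − 2M_n/(0.85 f'_c b)) = 515 − √(515² − 2 × 276×10⁶/(0.85 × 22.8 × 435)) = 68.07 mm.
A_s = 0.85 f'_c a b / f_y = 0.85 × 22.8 × 68.07 × 435 / 415 = 1382.8 mm².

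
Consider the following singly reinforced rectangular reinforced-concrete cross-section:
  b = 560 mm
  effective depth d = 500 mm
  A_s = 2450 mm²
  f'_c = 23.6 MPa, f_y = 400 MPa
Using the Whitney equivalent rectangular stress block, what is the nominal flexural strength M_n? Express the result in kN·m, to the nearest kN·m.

M_n ≈ 447 kN·m

T = A_s f_y = 2450 × 400 = 980000 N = 980 kN.
From C = T: a = T/(0.85 f'_c b) = 980000/(0.85 × 23.6 × 560) = 87.24 mm.
M_n = T(d − a/2) = 980 kN × (500 − 43.62) mm = 447.25 kN·m.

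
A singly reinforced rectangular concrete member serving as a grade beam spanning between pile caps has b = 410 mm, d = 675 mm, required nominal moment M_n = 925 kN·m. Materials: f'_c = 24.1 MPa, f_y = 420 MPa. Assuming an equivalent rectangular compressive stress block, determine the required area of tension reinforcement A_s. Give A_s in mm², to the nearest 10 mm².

With M_n = 0.85 f'_c a b (d − a/2), solve the quadratic for a:
a = d − √(d² − 2M_n/(0.85 f'_c b)) = 675 − √(675² − 2 × 925×10⁶/(0.85 × 24.1 × 410)) = 189.86 mm.
A_s = 0.85 f'_c a b / f_y = 0.85 × 24.1 × 189.86 × 410 / 420 = 3796.7 mm².

A_s ≈ 3800 mm²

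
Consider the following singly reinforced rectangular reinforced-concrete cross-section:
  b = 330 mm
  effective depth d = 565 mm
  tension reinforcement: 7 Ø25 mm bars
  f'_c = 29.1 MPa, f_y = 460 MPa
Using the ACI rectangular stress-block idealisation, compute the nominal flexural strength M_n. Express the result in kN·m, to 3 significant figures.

A_s = 7 × 491 = 3437 mm².
T = A_s f_y = 3437 × 460 = 1581020 N = 1581.02 kN.
From C = T: a = T/(0.85 f'_c b) = 1581020/(0.85 × 29.1 × 330) = 193.69 mm.
M_n = T(d − a/2) = 1581.02 kN × (565 − 96.845) mm = 740.16 kN·m.

M_n ≈ 740 kN·m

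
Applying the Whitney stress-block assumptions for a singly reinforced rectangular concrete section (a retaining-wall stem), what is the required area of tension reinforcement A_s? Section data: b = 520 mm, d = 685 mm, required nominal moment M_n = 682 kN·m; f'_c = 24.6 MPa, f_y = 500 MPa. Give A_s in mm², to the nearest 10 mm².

A_s ≈ 2150 mm²

With M_n = 0.85 f'_c a b (d − a/2), solve the quadratic for a:
a = d − √(d² − 2M_n/(0.85 f'_c b)) = 685 − √(685² − 2 × 682×10⁶/(0.85 × 24.6 × 520)) = 98.67 mm.
A_s = 0.85 f'_c a b / f_y = 0.85 × 24.6 × 98.67 × 520 / 500 = 2145.7 mm².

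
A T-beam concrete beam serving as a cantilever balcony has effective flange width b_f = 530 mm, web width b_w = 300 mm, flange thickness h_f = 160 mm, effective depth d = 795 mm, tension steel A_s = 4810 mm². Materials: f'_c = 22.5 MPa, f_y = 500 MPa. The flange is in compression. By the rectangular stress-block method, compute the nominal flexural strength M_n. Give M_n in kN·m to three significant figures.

M_n ≈ 1600 kN·m

Tension: T = A_s f_y = 4810 × 500 = 2405000 N.
Try a within the flange: a = T/(0.85 f'_c b_f) = 2405000/(0.85 × 22.5 × 530) = 237.27 mm.
a = 237.27 > h_f = 160 mm: the block extends into the web. Split into flange-overhang and web parts.
C_f = 0.85 f'_c (b_f − b_w) h_f = 0.85 × 22.5 × (530 − 300) × 160 = 703800 N.
Remaining web compression depth: a_w = (T − C_f)/(0.85 f'_c b_w) = (2405000 − 703800)/(0.85 × 22.5 × 300) = 296.51 mm.
M_n = C_f(d − h_f/2) + (T − C_f)(d − a_w/2) = 703800 × (795 − 80) + 1701200 × (795 − 148.255) = 503.22 + 1100.24 = 1603.46 × 10⁶ N·mm.
M_n = 1603.46 kN·m.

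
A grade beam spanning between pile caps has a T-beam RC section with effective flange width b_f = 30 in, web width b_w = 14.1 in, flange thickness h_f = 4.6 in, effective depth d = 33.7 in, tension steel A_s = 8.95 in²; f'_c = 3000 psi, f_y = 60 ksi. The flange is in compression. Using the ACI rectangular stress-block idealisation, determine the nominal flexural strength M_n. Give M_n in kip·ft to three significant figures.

M_n ≈ 1330 kip·ft

Tension: T = A_s f_y = 8.95 × 60 = 537 kips.
Try a within the flange: a = T/(0.85 f'_c b_f) = 537/(0.85 × 3 × 30) = 7.020 in.
a = 7.020 > h_f = 4.6 in: the block extends into the web. Split into flange-overhang and web parts.
C_f = 0.85 f'_c (b_f − b_w) h_f = 0.85 × 3 × (30 − 14.1) × 4.6 = 186.5 kips.
Remaining web compression depth: a_w = (T − C_f)/(0.85 f'_c b_w) = (537 − 186.5)/(0.85 × 3 × 14.1) = 9.748 in.
M_n = C_f(d − h_f/2) + (T − C_f)(d − a_w/2) = 186.5 × (33.7 − 2.3) + 350.5 × (33.7 − 4.874) = 5856.1 + 10103.5 = 15959.6 kip·in.
M_n = 15959.6/12 = 1329.97 kip·ft.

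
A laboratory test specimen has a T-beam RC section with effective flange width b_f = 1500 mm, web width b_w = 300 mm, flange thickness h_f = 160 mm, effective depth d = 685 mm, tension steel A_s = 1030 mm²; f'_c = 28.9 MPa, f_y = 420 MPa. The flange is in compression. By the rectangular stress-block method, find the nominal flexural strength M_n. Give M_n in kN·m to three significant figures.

M_n ≈ 294 kN·m

Tension: T = A_s f_y = 1030 × 420 = 432600 N.
Try a within the flange: a = T/(0.85 f'_c b_f) = 432600/(0.85 × 28.9 × 1500) = 11.74 mm.
Since a = 11.74 ≤ h_f = 160 mm, the stress block lies entirely in the flange; analyse as a rectangular beam of width b_f.
M_n = T(d − a/2) = 432600 × (685 − 5.87) = 293.79 × 10⁶ N·mm.
M_n = 293.79 kN·m.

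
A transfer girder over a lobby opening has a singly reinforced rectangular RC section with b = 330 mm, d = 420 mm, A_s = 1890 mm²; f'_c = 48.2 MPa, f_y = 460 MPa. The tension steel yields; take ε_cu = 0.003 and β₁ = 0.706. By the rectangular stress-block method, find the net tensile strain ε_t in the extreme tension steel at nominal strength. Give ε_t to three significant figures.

ε_t ≈ 0.0108

a = A_s f_y/(0.85 f'_c b) = 64.30 mm.
β₁ = 0.706, so c = a/β₁ = 64.30/0.706 = 91.08 mm.
From the linear strain diagram with ε_cu = 0.003: ε_t = 0.003 (d − c)/c = 0.003 × (420 − 91.08)/91.08 = 0.0108.
Since ε_t ≥ 0.005, the section is tension-controlled.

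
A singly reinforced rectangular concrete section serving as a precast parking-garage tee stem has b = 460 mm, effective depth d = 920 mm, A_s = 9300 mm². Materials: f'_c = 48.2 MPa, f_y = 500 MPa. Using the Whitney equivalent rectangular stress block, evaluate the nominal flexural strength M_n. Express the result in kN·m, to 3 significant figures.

T = A_s f_y = 9300 × 500 = 4650000 N = 4650 kN.
From C = T: a = T/(0.85 f'_c b) = 4650000/(0.85 × 48.2 × 460) = 246.73 mm.
M_n = T(d − a/2) = 4650 kN × (920 − 123.365) mm = 3704.35 kN·m.

M_n ≈ 3700 kN·m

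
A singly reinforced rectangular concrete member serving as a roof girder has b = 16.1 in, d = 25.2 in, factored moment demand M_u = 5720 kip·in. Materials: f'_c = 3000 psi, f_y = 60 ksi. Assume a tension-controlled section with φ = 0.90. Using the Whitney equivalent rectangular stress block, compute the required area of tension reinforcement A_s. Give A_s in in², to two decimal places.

M_n = M_u/φ = 5720/0.90 = 6355.56 kip·in.
From M_n = 0.85 f'_c a b (d − a/2):
a = d − √(d² − 2M_n/(0.85 f'_c b)) = 25.2 − √(25.2² − 2 × 6355.56/(0.85 × 3 × 16.1)) = 7.160 in.
A_s = 0.85 f'_c a b / f_y = 0.85 × 3 × 7.160 × 16.1 / 60 = 4.899 in².

A_s ≈ 4.90 in²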